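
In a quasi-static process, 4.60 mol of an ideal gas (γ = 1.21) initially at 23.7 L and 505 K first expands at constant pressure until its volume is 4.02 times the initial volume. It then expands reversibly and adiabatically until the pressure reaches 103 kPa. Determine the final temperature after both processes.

P₁ = nRT₁/V₁ = 4.60×8.314×505/23.7 = 815 kPa.
Step 1 — Isobaric: P stays 815 kPa; V/T = const ⇒ T₂ = 2030 K, V₂ = 95.3 L.
W = PΔV = 815×(95.3−23.7) kPa·L = 58300 J.
ΔU = nCvΔT = 4.60×39.6×(2030−505) = 278000 J.
Q = ΔU + W = nCpΔT = 336000 J.
State after step 1: P = 815 kPa, V = 95.3 L, T = 2030 K.
Step 2 — Adiabatic: T₂/T₁ = (P₂/P₁)^((γ−1)/γ) ⇒ T₂ = 2030×(0.126)^0.174 = 1420 K; V₂ = 526 L.
ΔU = nCvΔT = 4.60×39.6×(1420−2030) = -112000 J.
Q = 0 for an adiabatic process, so W = −ΔU = 112000 J.
Net over both steps: W = 170000 J, Q = 336000 J, ΔU = 166000 J.

1420 K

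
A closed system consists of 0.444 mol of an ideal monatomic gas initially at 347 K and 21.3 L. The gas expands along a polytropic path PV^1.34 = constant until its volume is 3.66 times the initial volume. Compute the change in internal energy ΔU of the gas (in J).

P₁ = nRT₁/V₁ = 0.444×8.314×347/21.3 = 60.1 kPa.
Polytropic n=1.34: T₂ = T₁(V₁/V₂)^(n−1) = 347×(0.273)^0.34 = 223 K; P₂ = P₁(V₁/V₂)^n = 10.6 kPa.
For an ideal gas ΔU = nCvΔT with Cv = (3/2)R = 12.5 J/(mol·K).
ΔU = 0.444×12.5×(223−347) = -685 J.

-685 J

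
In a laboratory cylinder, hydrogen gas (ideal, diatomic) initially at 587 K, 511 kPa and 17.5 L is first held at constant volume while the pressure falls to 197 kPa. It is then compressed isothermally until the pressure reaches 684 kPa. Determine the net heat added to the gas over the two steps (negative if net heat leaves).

-18000 J

n = P₁V₁/(RT₁) = 511×17.5/(8.314×587) = 1.83 mol.
Step 1 — Isochoric: V stays 17.5 L; P/T = const ⇒ T₂ = 226 K, P₂ = 197 kPa.
W = 0 (no volume change).
ΔU = nCvΔT = 1.83×20.8×(226−587) = -13700 J.
Q = ΔU = -13700 J.
State after step 1: P = 197 kPa, V = 17.5 L, T = 226 K.
Step 2 — Isothermal: T stays 226 K; PV = const ⇒ V₂ = 5.04 L, P₂ = 684 kPa.
ΔU = 0 (ideal gas, T constant).
W = nRT ln(V₂/V₁) = 1.83×8.314×226×ln(0.288) = -4290 J.
Q = ΔU + W = -4290 J.
Net over both steps: W = -4290 J, Q = -18000 J, ΔU = -13700 J.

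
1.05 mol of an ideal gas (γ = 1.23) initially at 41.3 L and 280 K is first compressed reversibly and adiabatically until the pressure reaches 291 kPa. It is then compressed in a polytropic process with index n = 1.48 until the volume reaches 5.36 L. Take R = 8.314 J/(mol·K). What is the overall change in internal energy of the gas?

P₁ = nRT₁/V₁ = 1.05×8.314×280/41.3 = 59.2 kPa.
Step 1 — Adiabatic: T₂/T₁ = (P₂/P₁)^((γ−1)/γ) ⇒ T₂ = 280×(4.92)^0.187 = 377 K; V₂ = 11.3 L.
ΔU = nCvΔT = 1.05×36.1×(377−280) = 3690 J.
Q = 0 for an adiabatic process, so W = −ΔU = -3690 J.
State after step 1: P = 291 kPa, V = 11.3 L, T = 377 K.
Step 2 — Polytropic n=1.48: T₂ = T₁(V₁/V₂)^(n−1) = 377×(2.11)^0.48 = 540 K; P₂ = P₁(V₁/V₂)^n = 879 kPa.
W = (P₁V₁−P₂V₂)/(n−1) = (291×11.3−879×5.36)/0.48 = -2960 J.
ΔU = nCvΔT = 1.05×36.1×(540−377) = 6170 J.
Q = ΔU + W = 3220 J.
Net over both steps: W = -6650 J, Q = 3220 J, ΔU = 9860 J.

9860 J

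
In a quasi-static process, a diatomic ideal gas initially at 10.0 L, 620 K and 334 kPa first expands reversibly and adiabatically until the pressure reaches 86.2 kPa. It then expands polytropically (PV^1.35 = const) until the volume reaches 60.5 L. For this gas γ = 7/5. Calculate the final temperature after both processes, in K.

n = P₁V₁/(RT₁) = 334×10.0/(8.314×620) = 0.648 mol.
Step 1 — Adiabatic: T₂/T₁ = (P₂/P₁)^((γ−1)/γ) ⇒ T₂ = 620×(0.258)^0.286 = 421 K; V₂ = 26.3 L.
ΔU = nCvΔT = 0.648×20.8×(421−620) = -2680 J.
Q = 0 for an adiabatic process, so W = −ΔU = 2680 J.
State after step 1: P = 86.2 kPa, V = 26.3 L, T = 421 K.
Step 2 — Polytropic n=1.35: T₂ = T₁(V₁/V₂)^(n−1) = 421×(0.435)^0.35 = 315 K; P₂ = P₁(V₁/V₂)^n = 28.0 kPa.
W = (P₁V₁−P₂V₂)/(n−1) = (86.2×26.3−28.0×60.5)/0.35 = 1640 J.
ΔU = nCvΔT = 0.648×20.8×(315−421) = -1430 J.
Q = ΔU + W = 205 J.
Net over both steps: W = 4320 J, Q = 205 J, ΔU = -4110 J.

315 K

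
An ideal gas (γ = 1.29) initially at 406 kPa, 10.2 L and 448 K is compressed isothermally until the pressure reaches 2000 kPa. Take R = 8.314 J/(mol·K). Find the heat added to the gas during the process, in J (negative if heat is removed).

-6600 J

n = P₁V₁/(RT₁) = 406×10.2/(8.314×448) = 1.11 mol.
Isothermal: T stays 448 K; PV = const ⇒ V₂ = 2.07 L, P₂ = 2000 kPa.
ΔU = 0 (ideal gas, T constant).
W = nRT ln(V₂/V₁) = 1.11×8.314×448×ln(0.203) = -6600 J.
Q = ΔU + W = -6600 J.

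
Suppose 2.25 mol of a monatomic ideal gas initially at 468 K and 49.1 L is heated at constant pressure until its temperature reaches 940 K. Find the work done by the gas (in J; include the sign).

8830 J

P₁ = nRT₁/V₁ = 2.25×8.314×468/49.1 = 178 kPa.
Isobaric: P stays 178 kPa; V/T = const ⇒ T₂ = 940 K, V₂ = 98.6 L.
W = PΔV = 178×(98.6−49.1) kPa·L = 8830 J.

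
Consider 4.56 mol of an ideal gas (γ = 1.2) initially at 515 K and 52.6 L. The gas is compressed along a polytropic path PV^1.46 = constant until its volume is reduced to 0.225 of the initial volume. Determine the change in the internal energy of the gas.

P₁ = nRT₁/V₁ = 4.56×8.314×515/52.6 = 371 kPa.
Polytropic n=1.46: T₂ = T₁(V₁/V₂)^(n−1) = 515×(4.44)^0.46 = 1020 K; P₂ = P₁(V₁/V₂)^n = 3280 kPa.
For an ideal gas ΔU = nCvΔT with Cv = R/(γ−1) = 41.6 J/(mol·K).
ΔU = 4.56×41.6×(1020−515) = 96300 J.

96300 J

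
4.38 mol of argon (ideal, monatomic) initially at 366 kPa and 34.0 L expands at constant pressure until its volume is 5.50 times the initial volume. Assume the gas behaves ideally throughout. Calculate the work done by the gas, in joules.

56000 J

T₁ = P₁V₁/(nR) = 366×34.0/(4.38×8.314) = 342 K.
Isobaric: P stays 366 kPa; V/T = const ⇒ T₂ = 1880 K, V₂ = 187 L.
W = PΔV = 366×(187−34.0) kPa·L = 56000 J.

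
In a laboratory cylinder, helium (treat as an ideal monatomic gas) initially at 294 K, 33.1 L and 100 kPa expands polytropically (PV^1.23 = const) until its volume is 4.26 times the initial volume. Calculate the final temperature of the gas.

Polytropic n=1.23: T₂ = T₁(V₁/V₂)^(n−1) = 294×(0.235)^0.23 = 211 K; P₂ = P₁(V₁/V₂)^n = 16.8 kPa.

211 K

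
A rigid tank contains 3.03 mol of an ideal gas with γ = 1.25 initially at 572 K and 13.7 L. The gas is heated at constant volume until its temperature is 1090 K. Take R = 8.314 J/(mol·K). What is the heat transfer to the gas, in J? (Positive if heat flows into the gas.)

P₁ = nRT₁/V₁ = 3.03×8.314×572/13.7 = 1050 kPa.
Isochoric: V stays 13.7 L; P/T = const ⇒ T₂ = 1090 K, P₂ = 2000 kPa.
W = 0 (no volume change).
ΔU = nCvΔT = 3.03×33.3×(1090−572) = 52200 J.
Q = ΔU = 52200 J.

52200 J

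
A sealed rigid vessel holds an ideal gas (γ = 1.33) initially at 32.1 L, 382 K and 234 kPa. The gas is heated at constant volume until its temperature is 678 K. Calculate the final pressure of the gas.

415 kPa

Isochoric: V stays 32.1 L; P/T = const ⇒ T₂ = 678 K, P₂ = 415 kPa.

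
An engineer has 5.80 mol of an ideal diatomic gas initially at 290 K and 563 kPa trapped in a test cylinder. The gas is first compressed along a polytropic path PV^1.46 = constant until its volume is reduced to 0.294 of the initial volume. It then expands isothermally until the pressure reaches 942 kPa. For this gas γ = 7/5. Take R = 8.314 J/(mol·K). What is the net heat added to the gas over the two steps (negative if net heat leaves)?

34700 J

V₁ = nRT₁/P₁ = 5.80×8.314×290/563 = 24.8 L.
Step 1 — Polytropic n=1.46: T₂ = T₁(V₁/V₂)^(n−1) = 290×(3.40)^0.46 = 509 K; P₂ = P₁(V₁/V₂)^n = 3360 kPa.
W = (P₁V₁−P₂V₂)/(n−1) = (563×24.8−3360×7.30)/0.46 = -23000 J.
ΔU = nCvΔT = 5.80×20.8×(509−290) = 26400 J.
Q = ΔU + W = 3450 J.
State after step 1: P = 3360 kPa, V = 7.30 L, T = 509 K.
Step 2 — Isothermal: T stays 509 K; PV = const ⇒ V₂ = 26.1 L, P₂ = 942 kPa.
ΔU = 0 (ideal gas, T constant).
W = nRT ln(V₂/V₁) = 5.80×8.314×509×ln(3.57) = 31300 J.
Q = ΔU + W = 31300 J.
Net over both steps: W = 8260 J, Q = 34700 J, ΔU = 26400 J.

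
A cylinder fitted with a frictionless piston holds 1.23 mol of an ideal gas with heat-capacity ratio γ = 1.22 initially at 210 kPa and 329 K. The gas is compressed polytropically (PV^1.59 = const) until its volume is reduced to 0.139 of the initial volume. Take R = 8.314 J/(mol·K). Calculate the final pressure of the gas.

4840 kPa

V₁ = nRT₁/P₁ = 1.23×8.314×329/210 = 16.0 L.
Polytropic n=1.59: T₂ = T₁(V₁/V₂)^(n−1) = 329×(7.19)^0.59 = 1050 K; P₂ = P₁(V₁/V₂)^n = 4840 kPa.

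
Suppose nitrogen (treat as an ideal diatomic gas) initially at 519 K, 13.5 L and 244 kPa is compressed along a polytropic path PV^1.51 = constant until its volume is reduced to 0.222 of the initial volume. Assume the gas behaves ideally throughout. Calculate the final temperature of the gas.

Polytropic n=1.51: T₂ = T₁(V₁/V₂)^(n−1) = 519×(4.50)^0.51 = 1120 K; P₂ = P₁(V₁/V₂)^n = 2370 kPa.

1120 K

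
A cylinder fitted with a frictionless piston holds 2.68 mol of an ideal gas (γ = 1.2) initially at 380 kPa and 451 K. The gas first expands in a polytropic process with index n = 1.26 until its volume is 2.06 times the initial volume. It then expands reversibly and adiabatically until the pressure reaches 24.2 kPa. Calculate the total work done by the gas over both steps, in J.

V₁ = nRT₁/P₁ = 2.68×8.314×451/380 = 26.4 L.
Step 1 — Polytropic n=1.26: T₂ = T₁(V₁/V₂)^(n−1) = 451×(0.485)^0.26 = 374 K; P₂ = P₁(V₁/V₂)^n = 153 kPa.
W = (P₁V₁−P₂V₂)/(n−1) = (380×26.4−153×54.5)/0.26 = 6620 J.
ΔU = nCvΔT = 2.68×41.6×(374−451) = -8610 J.
Q = ΔU + W = -1990 J.
State after step 1: P = 153 kPa, V = 54.5 L, T = 374 K.
Step 2 — Adiabatic: T₂/T₁ = (P₂/P₁)^((γ−1)/γ) ⇒ T₂ = 374×(0.158)^0.167 = 275 K; V₂ = 253 L.
ΔU = nCvΔT = 2.68×41.6×(275−374) = -11000 J.
Q = 0 for an adiabatic process, so W = −ΔU = 11000 J.
Net over both steps: W = 17600 J, Q = -1990 J, ΔU = -19600 J.

17600 J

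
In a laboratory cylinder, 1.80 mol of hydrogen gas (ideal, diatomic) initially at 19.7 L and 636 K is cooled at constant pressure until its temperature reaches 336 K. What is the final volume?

10.4 L

P₁ = nRT₁/V₁ = 1.80×8.314×636/19.7 = 483 kPa.
Isobaric: P stays 483 kPa; V/T = const ⇒ T₂ = 336 K, V₂ = 10.4 L.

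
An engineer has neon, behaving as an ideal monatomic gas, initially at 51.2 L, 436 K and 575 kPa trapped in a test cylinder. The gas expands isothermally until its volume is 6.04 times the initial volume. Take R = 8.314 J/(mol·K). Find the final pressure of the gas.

95.2 kPa

Isothermal: T stays 436 K; PV = const ⇒ V₂ = 309 L, P₂ = 95.2 kPa.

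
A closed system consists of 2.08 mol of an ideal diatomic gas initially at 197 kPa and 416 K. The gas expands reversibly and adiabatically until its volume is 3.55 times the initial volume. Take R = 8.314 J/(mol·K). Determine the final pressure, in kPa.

33.4 kPa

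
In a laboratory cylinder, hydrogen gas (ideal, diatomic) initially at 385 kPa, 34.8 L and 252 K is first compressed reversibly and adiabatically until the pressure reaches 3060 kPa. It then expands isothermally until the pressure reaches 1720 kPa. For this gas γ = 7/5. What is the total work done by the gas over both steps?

-13100 J

n = P₁V₁/(RT₁) = 385×34.8/(8.314×252) = 6.39 mol.
Step 1 — Adiabatic: T₂/T₁ = (P₂/P₁)^((γ−1)/γ) ⇒ T₂ = 252×(7.95)^0.286 = 456 K; V₂ = 7.92 L.
ΔU = nCvΔT = 6.39×20.8×(456−252) = 27100 J.
Q = 0 for an adiabatic process, so W = −ΔU = -27100 J.
State after step 1: P = 3060 kPa, V = 7.92 L, T = 456 K.
Step 2 — Isothermal: T stays 456 K; PV = const ⇒ V₂ = 14.1 L, P₂ = 1720 kPa.
ΔU = 0 (ideal gas, T constant).
W = nRT ln(V₂/V₁) = 6.39×8.314×456×ln(1.78) = 14000 J.
Q = ΔU + W = 14000 J.
Net over both steps: W = -13100 J, Q = 14000 J, ΔU = 27100 J.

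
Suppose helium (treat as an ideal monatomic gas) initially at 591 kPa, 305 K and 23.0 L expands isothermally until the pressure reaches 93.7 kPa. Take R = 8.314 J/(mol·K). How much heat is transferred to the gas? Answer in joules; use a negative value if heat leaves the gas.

25000 J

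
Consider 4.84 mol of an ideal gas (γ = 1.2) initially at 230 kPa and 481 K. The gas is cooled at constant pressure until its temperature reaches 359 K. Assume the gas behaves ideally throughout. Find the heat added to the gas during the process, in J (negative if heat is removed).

-29500 J

V₁ = nRT₁/P₁ = 4.84×8.314×481/230 = 84.2 L.
Isobaric: P stays 230 kPa; V/T = const ⇒ T₂ = 359 K, V₂ = 62.8 L.
W = PΔV = 230×(62.8−84.2) kPa·L = -4910 J.
ΔU = nCvΔT = 4.84×41.6×(359−481) = -24500 J.
Q = ΔU + W = nCpΔT = -29500 J.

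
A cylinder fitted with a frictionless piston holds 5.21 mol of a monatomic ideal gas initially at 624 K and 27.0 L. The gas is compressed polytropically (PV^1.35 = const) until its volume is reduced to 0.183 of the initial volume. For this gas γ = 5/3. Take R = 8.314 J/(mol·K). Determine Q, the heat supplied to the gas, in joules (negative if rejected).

-29800 J

P₁ = nRT₁/V₁ = 5.21×8.314×624/27.0 = 1000 kPa.
Polytropic n=1.35: T₂ = T₁(V₁/V₂)^(n−1) = 624×(5.46)^0.35 = 1130 K; P₂ = P₁(V₁/V₂)^n = 9910 kPa.
W = (P₁V₁−P₂V₂)/(n−1) = (1000×27.0−9910×4.94)/0.35 = -62700 J.
ΔU = nCvΔT = 5.21×12.5×(1130−624) = 32900 J.
Q = ΔU + W = -29800 J.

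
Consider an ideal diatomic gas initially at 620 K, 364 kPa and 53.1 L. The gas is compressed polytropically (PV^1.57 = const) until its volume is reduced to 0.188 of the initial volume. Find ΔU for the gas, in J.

n = P₁V₁/(RT₁) = 364×53.1/(8.314×620) = 3.75 mol.
Polytropic n=1.57: T₂ = T₁(V₁/V₂)^(n−1) = 620×(5.32)^0.57 = 1610 K; P₂ = P₁(V₁/V₂)^n = 5020 kPa.
For an ideal gas ΔU = nCvΔT with Cv = (5/2)R = 20.8 J/(mol·K).
ΔU = 3.75×20.8×(1610−620) = 77000 J.

77000 J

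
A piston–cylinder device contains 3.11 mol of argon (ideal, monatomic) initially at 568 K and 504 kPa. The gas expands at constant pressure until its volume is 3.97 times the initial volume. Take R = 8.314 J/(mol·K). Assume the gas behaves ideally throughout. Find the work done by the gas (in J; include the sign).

V₁ = nRT₁/P₁ = 3.11×8.314×568/504 = 29.1 L.
Isobaric: P stays 504 kPa; V/T = const ⇒ T₂ = 2250 K, V₂ = 116 L.
W = PΔV = 504×(116−29.1) kPa·L = 43600 J.

43600 J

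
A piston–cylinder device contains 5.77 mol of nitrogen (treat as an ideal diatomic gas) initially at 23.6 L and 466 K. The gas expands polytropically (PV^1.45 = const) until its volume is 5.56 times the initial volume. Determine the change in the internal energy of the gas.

-30100 J

P₁ = nRT₁/V₁ = 5.77×8.314×466/23.6 = 947 kPa.
Polytropic n=1.45: T₂ = T₁(V₁/V₂)^(n−1) = 466×(0.180)^0.45 = 215 K; P₂ = P₁(V₁/V₂)^n = 78.7 kPa.
For an ideal gas ΔU = nCvΔT with Cv = (5/2)R = 20.8 J/(mol·K).
ΔU = 5.77×20.8×(215−466) = -30100 J.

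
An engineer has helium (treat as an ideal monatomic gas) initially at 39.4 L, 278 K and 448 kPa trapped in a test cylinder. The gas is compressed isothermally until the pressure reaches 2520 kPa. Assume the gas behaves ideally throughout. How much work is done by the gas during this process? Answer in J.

-30500 J

n = P₁V₁/(RT₁) = 448×39.4/(8.314×278) = 7.64 mol.
Isothermal: T stays 278 K; PV = const ⇒ V₂ = 7.00 L, P₂ = 2520 kPa.
W = nRT ln(V₂/V₁) = 7.64×8.314×278×ln(0.178) = -30500 J.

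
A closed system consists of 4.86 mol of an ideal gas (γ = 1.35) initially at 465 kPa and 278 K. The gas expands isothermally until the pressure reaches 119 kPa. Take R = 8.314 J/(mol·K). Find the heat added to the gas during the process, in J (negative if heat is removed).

15300 J

V₁ = nRT₁/P₁ = 4.86×8.314×278/465 = 24.2 L.
Isothermal: T stays 278 K; PV = const ⇒ V₂ = 94.4 L, P₂ = 119 kPa.
ΔU = 0 (ideal gas, T constant).
W = nRT ln(V₂/V₁) = 4.86×8.314×278×ln(3.91) = 15300 J.
Q = ΔU + W = 15300 J.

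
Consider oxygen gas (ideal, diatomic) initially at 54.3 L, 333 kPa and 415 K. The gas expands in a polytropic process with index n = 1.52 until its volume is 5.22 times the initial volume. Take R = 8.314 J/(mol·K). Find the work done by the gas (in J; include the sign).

20000 J

n = P₁V₁/(RT₁) = 333×54.3/(8.314×415) = 5.24 mol.
Polytropic n=1.52: T₂ = T₁(V₁/V₂)^(n−1) = 415×(0.192)^0.52 = 176 K; P₂ = P₁(V₁/V₂)^n = 27.0 kPa.
W = (P₁V₁−P₂V₂)/(n−1) = (333×54.3−27.0×283)/0.52 = 20000 J.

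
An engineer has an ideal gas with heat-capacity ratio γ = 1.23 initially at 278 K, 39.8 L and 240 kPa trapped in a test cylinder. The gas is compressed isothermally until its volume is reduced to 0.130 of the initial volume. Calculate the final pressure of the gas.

1850 kPa

Isothermal: T stays 278 K; PV = const ⇒ V₂ = 5.17 L, P₂ = 1850 kPa.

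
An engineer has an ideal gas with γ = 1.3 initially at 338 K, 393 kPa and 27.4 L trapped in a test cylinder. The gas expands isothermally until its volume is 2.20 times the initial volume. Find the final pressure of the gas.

179 kPa

Isothermal: T stays 338 K; PV = const ⇒ V₂ = 60.3 L, P₂ = 179 kPa.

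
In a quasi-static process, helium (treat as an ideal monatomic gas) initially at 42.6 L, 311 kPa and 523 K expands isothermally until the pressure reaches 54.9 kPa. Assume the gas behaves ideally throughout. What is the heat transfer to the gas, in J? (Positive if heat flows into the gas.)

23000 J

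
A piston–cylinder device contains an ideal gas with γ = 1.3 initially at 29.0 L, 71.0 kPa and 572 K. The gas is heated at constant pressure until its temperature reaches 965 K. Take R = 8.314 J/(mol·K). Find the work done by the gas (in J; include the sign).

1410 J

n = P₁V₁/(RT₁) = 71.0×29.0/(8.314×572) = 0.433 mol.
Isobaric: P stays 71.0 kPa; V/T = const ⇒ T₂ = 965 K, V₂ = 48.9 L.
W = PΔV = 71.0×(48.9−29.0) kPa·L = 1410 J.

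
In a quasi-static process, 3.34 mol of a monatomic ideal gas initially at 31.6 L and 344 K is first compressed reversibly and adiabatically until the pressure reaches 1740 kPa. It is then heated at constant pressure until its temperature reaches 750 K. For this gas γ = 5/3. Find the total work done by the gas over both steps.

-12900 J

P₁ = nRT₁/V₁ = 3.34×8.314×344/31.6 = 302 kPa.
Step 1 — Adiabatic: T₂/T₁ = (P₂/P₁)^((γ−1)/γ) ⇒ T₂ = 344×(5.76)^0.400 = 693 K; V₂ = 11.1 L.
ΔU = nCvΔT = 3.34×12.5×(693−344) = 14500 J.
Q = 0 for an adiabatic process, so W = −ΔU = -14500 J.
State after step 1: P = 1740 kPa, V = 11.1 L, T = 693 K.
Step 2 — Isobaric: P stays 1740 kPa; V/T = const ⇒ T₂ = 750 K, V₂ = 12.0 L.
W = PΔV = 1740×(12.0−11.1) kPa·L = 1590 J.
ΔU = nCvΔT = 3.34×12.5×(750−693) = 2380 J.
Q = ΔU + W = nCpΔT = 3970 J.
Net over both steps: W = -12900 J, Q = 3970 J, ΔU = 16900 J.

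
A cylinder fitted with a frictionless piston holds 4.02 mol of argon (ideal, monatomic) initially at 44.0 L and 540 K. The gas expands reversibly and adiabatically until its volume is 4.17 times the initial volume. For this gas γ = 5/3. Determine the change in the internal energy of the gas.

-16600 J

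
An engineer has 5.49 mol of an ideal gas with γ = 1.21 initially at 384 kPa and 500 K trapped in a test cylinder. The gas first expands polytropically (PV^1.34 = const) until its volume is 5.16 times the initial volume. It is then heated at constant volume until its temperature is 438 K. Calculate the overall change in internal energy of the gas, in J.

V₁ = nRT₁/P₁ = 5.49×8.314×500/384 = 59.4 L.
Step 1 — Polytropic n=1.34: T₂ = T₁(V₁/V₂)^(n−1) = 500×(0.194)^0.34 = 286 K; P₂ = P₁(V₁/V₂)^n = 42.6 kPa.
W = (P₁V₁−P₂V₂)/(n−1) = (384×59.4−42.6×307)/0.34 = 28700 J.
ΔU = nCvΔT = 5.49×39.6×(286−500) = -46500 J.
Q = ΔU + W = -17800 J.
State after step 1: P = 42.6 kPa, V = 307 L, T = 286 K.
Step 2 — Isochoric: V stays 307 L; P/T = const ⇒ T₂ = 438 K, P₂ = 65.2 kPa.
W = 0 (no volume change).
ΔU = nCvΔT = 5.49×39.6×(438−286) = 33000 J.
Q = ΔU = 33000 J.
Net over both steps: W = 28700 J, Q = 15200 J, ΔU = -13500 J.

-13500 J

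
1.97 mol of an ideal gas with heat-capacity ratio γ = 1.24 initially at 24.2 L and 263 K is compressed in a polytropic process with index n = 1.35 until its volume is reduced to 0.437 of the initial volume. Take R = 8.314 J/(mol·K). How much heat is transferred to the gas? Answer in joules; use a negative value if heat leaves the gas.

1900 J

P₁ = nRT₁/V₁ = 1.97×8.314×263/24.2 = 178 kPa.
Polytropic n=1.35: T₂ = T₁(V₁/V₂)^(n−1) = 263×(2.29)^0.35 = 351 K; P₂ = P₁(V₁/V₂)^n = 544 kPa.
W = (P₁V₁−P₂V₂)/(n−1) = (178×24.2−544×10.6)/0.35 = -4140 J.
ΔU = nCvΔT = 1.97×34.6×(351−263) = 6030 J.
Q = ΔU + W = 1900 J.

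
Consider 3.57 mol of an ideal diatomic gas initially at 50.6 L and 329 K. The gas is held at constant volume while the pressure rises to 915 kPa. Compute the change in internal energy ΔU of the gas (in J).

P₁ = nRT₁/V₁ = 3.57×8.314×329/50.6 = 193 kPa.
Isochoric: V stays 50.6 L; P/T = const ⇒ T₂ = 1560 K, P₂ = 915 kPa.
For an ideal gas ΔU = nCvΔT with Cv = (5/2)R = 20.8 J/(mol·K).
ΔU = 3.57×20.8×(1560−329) = 91300 J.

91300 J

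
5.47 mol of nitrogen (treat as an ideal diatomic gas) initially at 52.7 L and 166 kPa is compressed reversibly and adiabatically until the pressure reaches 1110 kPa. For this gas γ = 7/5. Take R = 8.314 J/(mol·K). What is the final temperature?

331 K

T₁ = P₁V₁/(nR) = 166×52.7/(5.47×8.314) = 192 K.
Adiabatic: T₂/T₁ = (P₂/P₁)^((γ−1)/γ) ⇒ T₂ = 192×(6.69)^0.286 = 331 K; V₂ = 13.6 L.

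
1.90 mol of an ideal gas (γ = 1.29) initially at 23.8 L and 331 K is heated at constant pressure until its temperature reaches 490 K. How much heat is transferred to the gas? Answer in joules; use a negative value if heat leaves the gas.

11200 J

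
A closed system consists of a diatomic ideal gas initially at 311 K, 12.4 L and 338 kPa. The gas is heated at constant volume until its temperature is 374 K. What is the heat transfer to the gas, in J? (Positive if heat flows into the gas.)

2120 J

n = P₁V₁/(RT₁) = 338×12.4/(8.314×311) = 1.62 mol.
Isochoric: V stays 12.4 L; P/T = const ⇒ T₂ = 374 K, P₂ = 406 kPa.
W = 0 (no volume change).
ΔU = nCvΔT = 1.62×20.8×(374−311) = 2120 J.
Q = ΔU = 2120 J.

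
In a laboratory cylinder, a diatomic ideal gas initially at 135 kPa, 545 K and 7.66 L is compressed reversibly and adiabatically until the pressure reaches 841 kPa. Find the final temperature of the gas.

Adiabatic: T₂/T₁ = (P₂/P₁)^((γ−1)/γ) ⇒ T₂ = 545×(6.23)^0.286 = 919 K; V₂ = 2.07 L.

919 K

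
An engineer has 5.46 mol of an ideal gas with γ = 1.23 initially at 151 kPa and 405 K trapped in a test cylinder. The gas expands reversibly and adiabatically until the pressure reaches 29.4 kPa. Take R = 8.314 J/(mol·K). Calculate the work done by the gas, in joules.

V₁ = nRT₁/P₁ = 5.46×8.314×405/151 = 122 L.
Adiabatic: T₂/T₁ = (P₂/P₁)^((γ−1)/γ) ⇒ T₂ = 405×(0.195)^0.187 = 298 K; V₂ = 460 L.
ΔU = nCvΔT = 5.46×36.1×(298−405) = -21100 J.
Q = 0 for an adiabatic process, so W = −ΔU = 21100 J.

21100 J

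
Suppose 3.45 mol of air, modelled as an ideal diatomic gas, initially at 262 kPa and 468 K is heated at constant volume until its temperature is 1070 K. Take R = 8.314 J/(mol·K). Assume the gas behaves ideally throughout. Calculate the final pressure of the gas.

599 kPa

V₁ = nRT₁/P₁ = 3.45×8.314×468/262 = 51.2 L.
Isochoric: V stays 51.2 L; P/T = const ⇒ T₂ = 1070 K, P₂ = 599 kPa.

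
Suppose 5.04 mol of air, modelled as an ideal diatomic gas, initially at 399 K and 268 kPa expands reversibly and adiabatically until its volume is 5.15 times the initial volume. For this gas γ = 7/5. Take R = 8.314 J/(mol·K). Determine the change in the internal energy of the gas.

-20100 J

V₁ = nRT₁/P₁ = 5.04×8.314×399/268 = 62.4 L.
Adiabatic: TV^(γ−1) = const ⇒ T₂ = 399×(0.194)^0.400 = 207 K; PV^γ = const ⇒ P₂ = 27.0 kPa.
For an ideal gas ΔU = nCvΔT with Cv = (5/2)R = 20.8 J/(mol·K).
ΔU = 5.04×20.8×(207−399) = -20100 J.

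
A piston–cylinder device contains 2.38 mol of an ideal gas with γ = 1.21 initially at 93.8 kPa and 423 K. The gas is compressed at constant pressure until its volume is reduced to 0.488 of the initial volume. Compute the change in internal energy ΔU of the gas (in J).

-20400 J

V₁ = nRT₁/P₁ = 2.38×8.314×423/93.8 = 89.2 L.
Isobaric: P stays 93.8 kPa; V/T = const ⇒ T₂ = 206 K, V₂ = 43.5 L.
For an ideal gas ΔU = nCvΔT with Cv = R/(γ−1) = 39.6 J/(mol·K).
ΔU = 2.38×39.6×(206−423) = -20400 J.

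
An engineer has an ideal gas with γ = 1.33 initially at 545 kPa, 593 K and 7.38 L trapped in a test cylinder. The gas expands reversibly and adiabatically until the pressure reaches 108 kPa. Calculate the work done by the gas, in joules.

4030 J

n = P₁V₁/(RT₁) = 545×7.38/(8.314×593) = 0.816 mol.
Adiabatic: T₂/T₁ = (P₂/P₁)^((γ−1)/γ) ⇒ T₂ = 593×(0.198)^0.248 = 397 K; V₂ = 24.9 L.
ΔU = nCvΔT = 0.816×25.2×(397−593) = -4030 J.
Q = 0 for an adiabatic process, so W = −ΔU = 4030 J.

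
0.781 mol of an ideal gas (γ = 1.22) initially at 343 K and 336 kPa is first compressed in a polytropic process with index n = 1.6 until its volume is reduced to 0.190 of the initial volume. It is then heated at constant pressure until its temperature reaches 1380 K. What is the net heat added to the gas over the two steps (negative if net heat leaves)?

27200 J

V₁ = nRT₁/P₁ = 0.781×8.314×343/336 = 6.63 L.
Step 1 — Polytropic n=1.6: T₂ = T₁(V₁/V₂)^(n−1) = 343×(5.26)^0.60 = 929 K; P₂ = P₁(V₁/V₂)^n = 4790 kPa.
W = (P₁V₁−P₂V₂)/(n−1) = (336×6.63−4790×1.26)/0.60 = -6340 J.
ΔU = nCvΔT = 0.781×37.8×(929−343) = 17300 J.
Q = ΔU + W = 11000 J.
State after step 1: P = 4790 kPa, V = 1.26 L, T = 929 K.
Step 2 — Isobaric: P stays 4790 kPa; V/T = const ⇒ T₂ = 1380 K, V₂ = 1.87 L.
W = PΔV = 4790×(1.87−1.26) kPa·L = 2930 J.
ΔU = nCvΔT = 0.781×37.8×(1380−929) = 13300 J.
Q = ΔU + W = nCpΔT = 16200 J.
Net over both steps: W = -3410 J, Q = 27200 J, ΔU = 30600 J.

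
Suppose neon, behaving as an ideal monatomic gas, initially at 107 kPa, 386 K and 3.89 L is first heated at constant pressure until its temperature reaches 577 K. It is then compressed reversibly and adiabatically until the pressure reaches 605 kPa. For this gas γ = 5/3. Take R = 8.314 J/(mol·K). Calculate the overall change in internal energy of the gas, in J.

n = P₁V₁/(RT₁) = 107×3.89/(8.314×386) = 0.130 mol.
Step 1 — Isobaric: P stays 107 kPa; V/T = const ⇒ T₂ = 577 K, V₂ = 5.81 L.
W = PΔV = 107×(5.81−3.89) kPa·L = 206 J.
ΔU = nCvΔT = 0.130×12.5×(577−386) = 309 J.
Q = ΔU + W = nCpΔT = 515 J.
State after step 1: P = 107 kPa, V = 5.81 L, T = 577 K.
Step 2 — Adiabatic: T₂/T₁ = (P₂/P₁)^((γ−1)/γ) ⇒ T₂ = 577×(5.65)^0.400 = 1150 K; V₂ = 2.06 L.
ΔU = nCvΔT = 0.130×12.5×(1150−577) = 933 J.
Q = 0 for an adiabatic process, so W = −ΔU = -933 J.
Net over both steps: W = -727 J, Q = 515 J, ΔU = 1240 J.

1240 J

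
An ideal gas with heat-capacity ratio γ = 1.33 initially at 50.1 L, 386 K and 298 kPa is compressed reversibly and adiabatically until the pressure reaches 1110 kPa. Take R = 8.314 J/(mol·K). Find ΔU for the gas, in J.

17500 J

n = P₁V₁/(RT₁) = 298×50.1/(8.314×386) = 4.65 mol.
Adiabatic: T₂/T₁ = (P₂/P₁)^((γ−1)/γ) ⇒ T₂ = 386×(3.72)^0.248 = 535 K; V₂ = 18.6 L.
For an ideal gas ΔU = nCvΔT with Cv = R/(γ−1) = 25.2 J/(mol·K).
ΔU = 4.65×25.2×(535−386) = 17500 J.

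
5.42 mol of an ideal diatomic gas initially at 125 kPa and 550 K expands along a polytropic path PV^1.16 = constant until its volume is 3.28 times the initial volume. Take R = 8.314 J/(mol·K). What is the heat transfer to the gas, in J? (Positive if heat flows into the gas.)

V₁ = nRT₁/P₁ = 5.42×8.314×550/125 = 198 L.
Polytropic n=1.16: T₂ = T₁(V₁/V₂)^(n−1) = 550×(0.305)^0.16 = 455 K; P₂ = P₁(V₁/V₂)^n = 31.5 kPa.
W = (P₁V₁−P₂V₂)/(n−1) = (125×198−31.5×650)/0.16 = 26800 J.
ΔU = nCvΔT = 5.42×20.8×(455−550) = -10700 J.
Q = ΔU + W = 16100 J.

16100 J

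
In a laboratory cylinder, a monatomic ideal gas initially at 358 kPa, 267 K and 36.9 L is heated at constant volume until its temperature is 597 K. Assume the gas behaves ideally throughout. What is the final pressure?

Isochoric: V stays 36.9 L; P/T = const ⇒ T₂ = 597 K, P₂ = 800 kPa.

800 kPa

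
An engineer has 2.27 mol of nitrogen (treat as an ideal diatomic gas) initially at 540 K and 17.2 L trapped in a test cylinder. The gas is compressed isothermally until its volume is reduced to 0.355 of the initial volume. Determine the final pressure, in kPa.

P₁ = nRT₁/V₁ = 2.27×8.314×540/17.2 = 593 kPa.
Isothermal: T stays 540 K; PV = const ⇒ V₂ = 6.11 L, P₂ = 1670 kPa.

1670 kPa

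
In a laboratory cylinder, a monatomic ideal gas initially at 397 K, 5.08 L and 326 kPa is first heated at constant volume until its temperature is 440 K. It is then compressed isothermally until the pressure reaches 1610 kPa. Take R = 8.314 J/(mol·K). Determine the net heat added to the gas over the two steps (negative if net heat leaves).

-2470 J

n = P₁V₁/(RT₁) = 326×5.08/(8.314×397) = 0.502 mol.
Step 1 — Isochoric: V stays 5.08 L; P/T = const ⇒ T₂ = 440 K, P₂ = 361 kPa.
W = 0 (no volume change).
ΔU = nCvΔT = 0.502×12.5×(440−397) = 269 J.
Q = ΔU = 269 J.
State after step 1: P = 361 kPa, V = 5.08 L, T = 440 K.
Step 2 — Isothermal: T stays 440 K; PV = const ⇒ V₂ = 1.14 L, P₂ = 1610 kPa.
ΔU = 0 (ideal gas, T constant).
W = nRT ln(V₂/V₁) = 0.502×8.314×440×ln(0.224) = -2740 J.
Q = ΔU + W = -2740 J.
Net over both steps: W = -2740 J, Q = -2470 J, ΔU = 269 J.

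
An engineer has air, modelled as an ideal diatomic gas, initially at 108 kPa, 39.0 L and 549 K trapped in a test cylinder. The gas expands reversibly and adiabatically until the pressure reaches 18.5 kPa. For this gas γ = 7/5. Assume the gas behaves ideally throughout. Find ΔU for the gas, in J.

-4170 J

n = P₁V₁/(RT₁) = 108×39.0/(8.314×549) = 0.923 mol.
Adiabatic: T₂/T₁ = (P₂/P₁)^((γ−1)/γ) ⇒ T₂ = 549×(0.171)^0.286 = 332 K; V₂ = 138 L.
For an ideal gas ΔU = nCvΔT with Cv = (5/2)R = 20.8 J/(mol·K).
ΔU = 0.923×20.8×(332−549) = -4170 J.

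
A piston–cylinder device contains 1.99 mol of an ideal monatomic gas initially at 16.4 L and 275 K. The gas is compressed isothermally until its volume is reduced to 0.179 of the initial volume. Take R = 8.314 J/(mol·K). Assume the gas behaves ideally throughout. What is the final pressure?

1550 kPa

P₁ = nRT₁/V₁ = 1.99×8.314×275/16.4 = 277 kPa.
Isothermal: T stays 275 K; PV = const ⇒ V₂ = 2.94 L, P₂ = 1550 kPa.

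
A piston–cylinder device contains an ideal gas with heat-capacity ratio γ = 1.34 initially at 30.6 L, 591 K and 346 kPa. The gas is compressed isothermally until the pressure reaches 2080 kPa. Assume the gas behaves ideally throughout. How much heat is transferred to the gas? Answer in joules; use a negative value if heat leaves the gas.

-19000 J

n = P₁V₁/(RT₁) = 346×30.6/(8.314×591) = 2.15 mol.
Isothermal: T stays 591 K; PV = const ⇒ V₂ = 5.09 L, P₂ = 2080 kPa.
ΔU = 0 (ideal gas, T constant).
W = nRT ln(V₂/V₁) = 2.15×8.314×591×ln(0.166) = -19000 J.
Q = ΔU + W = -19000 J.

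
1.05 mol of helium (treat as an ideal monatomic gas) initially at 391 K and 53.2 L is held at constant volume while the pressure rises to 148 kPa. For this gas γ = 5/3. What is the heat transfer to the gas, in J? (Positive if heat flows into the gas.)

P₁ = nRT₁/V₁ = 1.05×8.314×391/53.2 = 64.2 kPa.
Isochoric: V stays 53.2 L; P/T = const ⇒ T₂ = 902 K, P₂ = 148 kPa.
W = 0 (no volume change).
ΔU = nCvΔT = 1.05×12.5×(902−391) = 6690 J.
Q = ΔU = 6690 J.

6690 J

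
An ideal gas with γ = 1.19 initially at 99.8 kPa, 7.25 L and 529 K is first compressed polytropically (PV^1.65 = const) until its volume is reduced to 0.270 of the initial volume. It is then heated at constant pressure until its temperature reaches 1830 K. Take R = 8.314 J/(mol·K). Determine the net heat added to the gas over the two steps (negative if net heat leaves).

8680 J

n = P₁V₁/(RT₁) = 99.8×7.25/(8.314×529) = 0.165 mol.
Step 1 — Polytropic n=1.65: T₂ = T₁(V₁/V₂)^(n−1) = 529×(3.70)^0.65 = 1240 K; P₂ = P₁(V₁/V₂)^n = 866 kPa.
W = (P₁V₁−P₂V₂)/(n−1) = (99.8×7.25−866×1.96)/0.65 = -1490 J.
ΔU = nCvΔT = 0.165×43.8×(1240−529) = 5110 J.
Q = ΔU + W = 3620 J.
State after step 1: P = 866 kPa, V = 1.96 L, T = 1240 K.
Step 2 — Isobaric: P stays 866 kPa; V/T = const ⇒ T₂ = 1830 K, V₂ = 2.89 L.
W = PΔV = 866×(2.89−1.96) kPa·L = 808 J.
ΔU = nCvΔT = 0.165×43.8×(1830−1240) = 4250 J.
Q = ΔU + W = nCpΔT = 5060 J.
Net over both steps: W = -686 J, Q = 8680 J, ΔU = 9370 J.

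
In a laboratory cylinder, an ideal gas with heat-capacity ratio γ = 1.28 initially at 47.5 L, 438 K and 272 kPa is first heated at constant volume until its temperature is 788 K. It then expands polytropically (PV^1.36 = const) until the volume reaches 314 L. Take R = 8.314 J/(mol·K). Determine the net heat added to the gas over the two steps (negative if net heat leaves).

n = P₁V₁/(RT₁) = 272×47.5/(8.314×438) = 3.55 mol.
Step 1 — Isochoric: V stays 47.5 L; P/T = const ⇒ T₂ = 788 K, P₂ = 489 kPa.
W = 0 (no volume change).
ΔU = nCvΔT = 3.55×29.7×(788−438) = 36900 J.
Q = ΔU = 36900 J.
State after step 1: P = 489 kPa, V = 47.5 L, T = 788 K.
Step 2 — Polytropic n=1.36: T₂ = T₁(V₁/V₂)^(n−1) = 788×(0.151)^0.36 = 399 K; P₂ = P₁(V₁/V₂)^n = 37.5 kPa.
W = (P₁V₁−P₂V₂)/(n−1) = (489×47.5−37.5×314)/0.36 = 31900 J.
ΔU = nCvΔT = 3.55×29.7×(399−788) = -41000 J.
Q = ΔU + W = -9100 J.
Net over both steps: W = 31900 J, Q = 27800 J, ΔU = -4080 J.

27800 J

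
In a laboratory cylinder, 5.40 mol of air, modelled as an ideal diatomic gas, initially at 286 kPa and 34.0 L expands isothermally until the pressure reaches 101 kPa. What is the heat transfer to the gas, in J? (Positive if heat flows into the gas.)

10100 J

T₁ = P₁V₁/(nR) = 286×34.0/(5.40×8.314) = 217 K.
Isothermal: T stays 217 K; PV = const ⇒ V₂ = 96.3 L, P₂ = 101 kPa.
ΔU = 0 (ideal gas, T constant).
W = nRT ln(V₂/V₁) = 5.40×8.314×217×ln(2.83) = 10100 J.
Q = ΔU + W = 10100 J.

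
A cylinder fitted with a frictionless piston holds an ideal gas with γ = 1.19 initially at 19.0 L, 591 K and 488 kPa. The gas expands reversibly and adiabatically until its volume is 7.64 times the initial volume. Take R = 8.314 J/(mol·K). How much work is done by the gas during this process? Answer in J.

n = P₁V₁/(RT₁) = 488×19.0/(8.314×591) = 1.89 mol.
Adiabatic: TV^(γ−1) = const ⇒ T₂ = 591×(0.131)^0.190 = 402 K; PV^γ = const ⇒ P₂ = 43.4 kPa.
ΔU = nCvΔT = 1.89×43.8×(402−591) = -15600 J.
Q = 0 for an adiabatic process, so W = −ΔU = 15600 J.

15600 J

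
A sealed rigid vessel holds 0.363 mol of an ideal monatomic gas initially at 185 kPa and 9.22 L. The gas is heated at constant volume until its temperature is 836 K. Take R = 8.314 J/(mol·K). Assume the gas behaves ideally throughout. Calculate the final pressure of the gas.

274 kPa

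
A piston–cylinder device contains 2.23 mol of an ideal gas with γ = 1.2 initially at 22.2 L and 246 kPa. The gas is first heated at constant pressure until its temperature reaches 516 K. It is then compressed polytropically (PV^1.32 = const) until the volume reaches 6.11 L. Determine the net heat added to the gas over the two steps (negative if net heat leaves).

T₁ = P₁V₁/(nR) = 246×22.2/(2.23×8.314) = 295 K.
Step 1 — Isobaric: P stays 246 kPa; V/T = const ⇒ T₂ = 516 K, V₂ = 38.9 L.
W = PΔV = 246×(38.9−22.2) kPa·L = 4110 J.
ΔU = nCvΔT = 2.23×41.6×(516−295) = 20500 J.
Q = ΔU + W = nCpΔT = 24600 J.
State after step 1: P = 246 kPa, V = 38.9 L, T = 516 K.
Step 2 — Polytropic n=1.32: T₂ = T₁(V₁/V₂)^(n−1) = 516×(6.36)^0.32 = 933 K; P₂ = P₁(V₁/V₂)^n = 2830 kPa.
W = (P₁V₁−P₂V₂)/(n−1) = (246×38.9−2830×6.11)/0.32 = -24200 J.
ΔU = nCvΔT = 2.23×41.6×(933−516) = 38700 J.
Q = ΔU + W = 14500 J.
Net over both steps: W = -20100 J, Q = 39100 J, ΔU = 59200 J.

39100 J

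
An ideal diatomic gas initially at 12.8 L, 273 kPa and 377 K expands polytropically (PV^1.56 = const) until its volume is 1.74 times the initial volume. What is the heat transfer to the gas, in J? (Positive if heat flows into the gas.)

-666 J

n = P₁V₁/(RT₁) = 273×12.8/(8.314×377) = 1.11 mol.
Polytropic n=1.56: T₂ = T₁(V₁/V₂)^(n−1) = 377×(0.575)^0.56 = 276 K; P₂ = P₁(V₁/V₂)^n = 115 kPa.
W = (P₁V₁−P₂V₂)/(n−1) = (273×12.8−115×22.3)/0.56 = 1660 J.
ΔU = nCvΔT = 1.11×20.8×(276−377) = -2330 J.
Q = ΔU + W = -666 J.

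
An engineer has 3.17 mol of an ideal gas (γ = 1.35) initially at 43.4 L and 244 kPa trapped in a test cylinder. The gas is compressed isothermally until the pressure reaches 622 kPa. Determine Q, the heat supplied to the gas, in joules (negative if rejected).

-9910 J

T₁ = P₁V₁/(nR) = 244×43.4/(3.17×8.314) = 402 K.
Isothermal: T stays 402 K; PV = const ⇒ V₂ = 17.0 L, P₂ = 622 kPa.
ΔU = 0 (ideal gas, T constant).
W = nRT ln(V₂/V₁) = 3.17×8.314×402×ln(0.392) = -9910 J.
Q = ΔU + W = -9910 J.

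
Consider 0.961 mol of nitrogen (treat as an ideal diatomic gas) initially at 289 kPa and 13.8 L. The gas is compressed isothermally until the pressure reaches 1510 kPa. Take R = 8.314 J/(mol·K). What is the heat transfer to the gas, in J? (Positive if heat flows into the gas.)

-6590 J

T₁ = P₁V₁/(nR) = 289×13.8/(0.961×8.314) = 499 K.
Isothermal: T stays 499 K; PV = const ⇒ V₂ = 2.64 L, P₂ = 1510 kPa.
ΔU = 0 (ideal gas, T constant).
W = nRT ln(V₂/V₁) = 0.961×8.314×499×ln(0.191) = -6590 J.
Q = ΔU + W = -6590 J.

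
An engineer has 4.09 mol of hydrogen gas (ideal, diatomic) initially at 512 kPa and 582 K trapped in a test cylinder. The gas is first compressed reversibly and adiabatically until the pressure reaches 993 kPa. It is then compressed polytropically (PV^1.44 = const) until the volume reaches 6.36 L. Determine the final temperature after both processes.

1260 K

V₁ = nRT₁/P₁ = 4.09×8.314×582/512 = 38.7 L.
Step 1 — Adiabatic: T₂/T₁ = (P₂/P₁)^((γ−1)/γ) ⇒ T₂ = 582×(1.94)^0.286 = 703 K; V₂ = 24.1 L.
ΔU = nCvΔT = 4.09×20.8×(703−582) = 10300 J.
Q = 0 for an adiabatic process, so W = −ΔU = -10300 J.
State after step 1: P = 993 kPa, V = 24.1 L, T = 703 K.
Step 2 — Polytropic n=1.44: T₂ = T₁(V₁/V₂)^(n−1) = 703×(3.79)^0.44 = 1260 K; P₂ = P₁(V₁/V₂)^n = 6750 kPa.
W = (P₁V₁−P₂V₂)/(n−1) = (993×24.1−6750×6.36)/0.44 = -43300 J.
ΔU = nCvΔT = 4.09×20.8×(1260−703) = 47600 J.
Q = ΔU + W = 4330 J.
Net over both steps: W = -53600 J, Q = 4330 J, ΔU = 57900 J.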